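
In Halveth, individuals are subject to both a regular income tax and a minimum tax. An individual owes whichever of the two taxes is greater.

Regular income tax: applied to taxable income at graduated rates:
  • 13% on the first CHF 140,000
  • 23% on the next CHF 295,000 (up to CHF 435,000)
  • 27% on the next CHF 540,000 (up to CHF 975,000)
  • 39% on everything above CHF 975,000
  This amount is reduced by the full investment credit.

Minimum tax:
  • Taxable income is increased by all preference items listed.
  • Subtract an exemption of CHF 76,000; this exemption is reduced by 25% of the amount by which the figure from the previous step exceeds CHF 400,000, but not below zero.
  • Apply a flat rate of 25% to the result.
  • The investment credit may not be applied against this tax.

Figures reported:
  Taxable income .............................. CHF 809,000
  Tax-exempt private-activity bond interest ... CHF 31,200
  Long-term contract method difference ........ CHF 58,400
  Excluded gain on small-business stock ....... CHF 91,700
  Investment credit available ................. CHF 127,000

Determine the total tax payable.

Minimum tax:
  Adjusted income: CHF 809,000 + CHF 31,200 + CHF 58,400 + CHF 91,700 = CHF 990,300
  Exemption: 25% × (CHF 990,300 − CHF 400,000) = CHF 147,575 ≥ CHF 76,000, so the exemption is fully phased out
  Base: CHF 990,300 − CHF 0 = CHF 990,300
  CHF 990,300 × 25% = CHF 247,575

Regular income tax:
  CHF 140,000 × 13% = CHF 18,200
  CHF 295,000 × 23% = CHF 67,850
  CHF 374,000 × 27% = CHF 100,980
  → CHF 187,030
  Less investment credit CHF 127,000 → CHF 60,030

CHF 247,575 > CHF 60,030, so the minimum tax is the binding amount.

CHF 247,575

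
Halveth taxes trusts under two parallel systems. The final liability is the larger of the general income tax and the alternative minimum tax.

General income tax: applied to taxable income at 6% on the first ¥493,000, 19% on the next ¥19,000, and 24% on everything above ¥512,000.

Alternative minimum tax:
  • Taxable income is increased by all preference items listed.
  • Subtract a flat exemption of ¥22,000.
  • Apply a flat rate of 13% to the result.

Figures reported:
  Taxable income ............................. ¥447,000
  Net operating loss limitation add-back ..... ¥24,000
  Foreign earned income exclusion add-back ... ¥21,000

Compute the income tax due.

¥61,100

Alternative minimum tax:
  Adjusted income: ¥447,000 + ¥24,000 + ¥21,000 = ¥492,000
  Less exemption ¥22,000 → base ¥470,000
  ¥470,000 × 13% = ¥61,100

General income tax:
  ¥447,000 × 6% = ¥26,820

¥61,100 > ¥26,820, so the alternative minimum tax is the binding amount.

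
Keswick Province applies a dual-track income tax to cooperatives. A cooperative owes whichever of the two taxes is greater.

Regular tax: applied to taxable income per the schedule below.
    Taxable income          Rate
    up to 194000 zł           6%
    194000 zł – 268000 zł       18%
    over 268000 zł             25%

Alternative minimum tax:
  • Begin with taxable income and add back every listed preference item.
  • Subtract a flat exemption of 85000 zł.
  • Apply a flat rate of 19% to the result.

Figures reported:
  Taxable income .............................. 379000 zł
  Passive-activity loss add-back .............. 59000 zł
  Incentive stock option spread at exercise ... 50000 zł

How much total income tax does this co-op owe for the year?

Alternative minimum tax:
  Adjusted income: 379000 zł + 59000 zł + 50000 zł = 488000 zł
  Less exemption 85000 zł → base 403000 zł
  403000 zł × 19% = 76570 zł

Regular tax:
  194000 zł × 6% = 11640 zł
  74000 zł × 18% = 13320 zł
  111000 zł × 25% = 27750 zł
  → 52710 zł

76570 zł > 52710 zł, so the alternative minimum tax is the binding amount.

76570 zł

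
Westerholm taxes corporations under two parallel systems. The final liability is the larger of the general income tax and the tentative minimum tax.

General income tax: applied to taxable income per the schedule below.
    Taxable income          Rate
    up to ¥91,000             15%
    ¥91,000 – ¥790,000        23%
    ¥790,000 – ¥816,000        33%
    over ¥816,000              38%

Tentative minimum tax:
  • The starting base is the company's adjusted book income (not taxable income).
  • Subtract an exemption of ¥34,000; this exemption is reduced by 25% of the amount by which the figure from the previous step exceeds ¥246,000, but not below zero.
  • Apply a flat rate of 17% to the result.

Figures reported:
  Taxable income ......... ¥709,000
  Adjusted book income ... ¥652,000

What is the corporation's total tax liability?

¥155,790

General income tax:
  ¥91,000 × 15% = ¥13,650
  ¥618,000 × 23% = ¥142,140
  → ¥155,790

Tentative minimum tax:
  Base (adjusted book income): ¥652,000
  Exemption: 25% × (¥652,000 − ¥246,000) = ¥101,500 ≥ ¥34,000, so the exemption is fully phased out
  Base: ¥652,000 − ¥0 = ¥652,000
  ¥652,000 × 17% = ¥110,840

¥155,790 > ¥110,840, so the general income tax governs.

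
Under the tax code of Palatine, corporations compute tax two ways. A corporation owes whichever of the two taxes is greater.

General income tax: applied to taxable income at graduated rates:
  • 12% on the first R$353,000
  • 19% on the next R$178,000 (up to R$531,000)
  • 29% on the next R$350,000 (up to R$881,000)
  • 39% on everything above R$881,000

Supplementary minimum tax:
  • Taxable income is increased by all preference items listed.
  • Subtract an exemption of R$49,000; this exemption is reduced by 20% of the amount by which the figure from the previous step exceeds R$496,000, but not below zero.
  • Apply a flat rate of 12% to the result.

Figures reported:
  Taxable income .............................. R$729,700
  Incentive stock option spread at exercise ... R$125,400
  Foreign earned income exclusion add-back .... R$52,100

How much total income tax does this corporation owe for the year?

R$133,803

Supplementary minimum tax:
  Adjusted income: R$729,700 + R$125,400 + R$52,100 = R$907,200
  Exemption: 20% × (R$907,200 − R$496,000) = R$82,240 ≥ R$49,000, so the exemption is fully phased out
  Base: R$907,200 − R$0 = R$907,200
  R$907,200 × 12% = R$108,864

General income tax:
  R$353,000 × 12% = R$42,360
  R$178,000 × 19% = R$33,820
  R$198,700 × 29% = R$57,623
  → R$133,803

R$133,803 > R$108,864, so the general income tax governs.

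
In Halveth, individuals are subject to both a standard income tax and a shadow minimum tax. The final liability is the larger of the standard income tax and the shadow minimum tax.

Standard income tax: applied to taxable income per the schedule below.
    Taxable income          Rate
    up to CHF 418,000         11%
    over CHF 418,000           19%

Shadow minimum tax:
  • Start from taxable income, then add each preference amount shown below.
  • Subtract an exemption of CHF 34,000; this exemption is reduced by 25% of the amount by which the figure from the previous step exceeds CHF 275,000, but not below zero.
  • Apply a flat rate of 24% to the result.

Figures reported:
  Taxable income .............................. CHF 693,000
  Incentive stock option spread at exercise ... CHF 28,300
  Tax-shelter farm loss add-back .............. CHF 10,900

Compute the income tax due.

CHF 175,728

Shadow minimum tax:
  Adjusted income: CHF 693,000 + CHF 28,300 + CHF 10,900 = CHF 732,200
  Exemption: 25% × (CHF 732,200 − CHF 275,000) = CHF 114,300 ≥ CHF 34,000, so the exemption is fully phased out
  Base: CHF 732,200 − CHF 0 = CHF 732,200
  CHF 732,200 × 24% = CHF 175,728

Standard income tax:
  CHF 418,000 × 11% = CHF 45,980
  CHF 275,000 × 19% = CHF 52,250
  → CHF 98,230

CHF 175,728 > CHF 98,230, so the shadow minimum tax is the binding amount.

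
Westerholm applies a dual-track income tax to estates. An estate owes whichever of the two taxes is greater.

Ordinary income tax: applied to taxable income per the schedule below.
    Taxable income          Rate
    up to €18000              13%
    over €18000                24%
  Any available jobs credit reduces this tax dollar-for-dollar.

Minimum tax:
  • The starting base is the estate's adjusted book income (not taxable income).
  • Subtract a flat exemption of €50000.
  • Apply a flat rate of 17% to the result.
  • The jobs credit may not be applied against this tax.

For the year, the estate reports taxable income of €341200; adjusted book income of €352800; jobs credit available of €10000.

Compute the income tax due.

Ordinary income tax:
  €18000 × 13% = €2340
  €323200 × 24% = €77568
  → €79908
  Less jobs credit €10000 → €69908

Minimum tax:
  Base (adjusted book income): €352800
  Less exemption €50000 → base €302800
  €302800 × 17% = €51476

€69908 > €51476, so the ordinary income tax governs.

€69908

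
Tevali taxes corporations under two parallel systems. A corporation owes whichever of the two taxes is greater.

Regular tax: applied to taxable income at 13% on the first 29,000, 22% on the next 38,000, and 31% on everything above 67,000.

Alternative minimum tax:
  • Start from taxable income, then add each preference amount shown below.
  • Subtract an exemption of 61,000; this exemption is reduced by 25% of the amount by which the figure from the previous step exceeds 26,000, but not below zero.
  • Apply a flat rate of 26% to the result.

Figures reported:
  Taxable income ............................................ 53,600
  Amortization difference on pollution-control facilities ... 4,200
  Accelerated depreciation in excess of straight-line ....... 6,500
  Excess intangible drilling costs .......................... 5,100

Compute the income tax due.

Regular tax:
  29,000 × 13% = 3,770
  24,600 × 22% = 5,412
  → 9,182

Alternative minimum tax:
  Adjusted income: 53,600 + 4,200 + 6,500 + 5,100 = 69,400
  Exemption: 61,000 − 25% × (69,400 − 26,000) = 61,000 − 10,850 = 50,150
  Base: 69,400 − 50,150 = 19,250
  19,250 × 26% = 5,005

9,182 > 5,005, so the regular tax governs.

9,182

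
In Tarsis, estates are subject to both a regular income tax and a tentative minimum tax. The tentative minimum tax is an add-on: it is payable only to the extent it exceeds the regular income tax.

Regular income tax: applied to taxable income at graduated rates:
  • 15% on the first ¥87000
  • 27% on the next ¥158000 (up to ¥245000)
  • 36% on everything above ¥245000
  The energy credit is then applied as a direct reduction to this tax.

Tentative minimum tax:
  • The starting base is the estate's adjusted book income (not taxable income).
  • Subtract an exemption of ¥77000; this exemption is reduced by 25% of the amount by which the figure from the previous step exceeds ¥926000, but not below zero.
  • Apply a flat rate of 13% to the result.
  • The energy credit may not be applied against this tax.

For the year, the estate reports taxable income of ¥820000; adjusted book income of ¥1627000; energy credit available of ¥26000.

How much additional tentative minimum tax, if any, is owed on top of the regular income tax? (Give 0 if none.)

Tentative minimum tax:
  Base (adjusted book income): ¥1627000
  Exemption: 25% × (¥1627000 − ¥926000) = ¥175250 ≥ ¥77000, so the exemption is fully phased out
  Base: ¥1627000 − ¥0 = ¥1627000
  ¥1627000 × 13% = ¥211510

Regular income tax:
  ¥87000 × 15% = ¥13050
  ¥158000 × 27% = ¥42660
  ¥575000 × 36% = ¥207000
  → ¥262710
  Less energy credit ¥26000 → ¥236710

¥211510 ≤ ¥236710, so no add-on is due.

¥0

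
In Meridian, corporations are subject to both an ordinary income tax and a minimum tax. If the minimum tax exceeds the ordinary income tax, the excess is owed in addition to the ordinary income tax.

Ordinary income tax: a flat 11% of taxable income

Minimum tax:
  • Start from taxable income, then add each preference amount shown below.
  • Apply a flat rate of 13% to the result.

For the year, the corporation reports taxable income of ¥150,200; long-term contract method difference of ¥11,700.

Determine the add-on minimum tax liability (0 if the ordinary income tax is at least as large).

¥4,525

Minimum tax:
  Adjusted income: ¥150,200 + ¥11,700 = ¥161,900
  ¥161,900 × 13% = ¥21,047

Ordinary income tax:
  ¥150,200 × 11% = ¥16,522

Excess of minimum tax over ordinary income tax: ¥21,047 − ¥16,522 = ¥4,525.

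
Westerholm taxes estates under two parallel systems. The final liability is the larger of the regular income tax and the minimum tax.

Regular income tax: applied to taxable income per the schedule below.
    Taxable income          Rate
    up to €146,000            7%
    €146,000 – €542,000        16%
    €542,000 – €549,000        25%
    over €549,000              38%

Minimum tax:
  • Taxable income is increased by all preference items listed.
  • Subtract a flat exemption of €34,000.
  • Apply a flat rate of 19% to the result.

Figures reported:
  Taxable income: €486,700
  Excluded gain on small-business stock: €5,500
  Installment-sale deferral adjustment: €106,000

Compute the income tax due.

€107,198

Minimum tax:
  Adjusted income: €486,700 + €5,500 + €106,000 = €598,200
  Less exemption €34,000 → base €564,200
  €564,200 × 19% = €107,198

Regular income tax:
  €146,000 × 7% = €10,220
  €340,700 × 16% = €54,512
  → €64,732

€107,198 > €64,732, so the minimum tax is the binding amount.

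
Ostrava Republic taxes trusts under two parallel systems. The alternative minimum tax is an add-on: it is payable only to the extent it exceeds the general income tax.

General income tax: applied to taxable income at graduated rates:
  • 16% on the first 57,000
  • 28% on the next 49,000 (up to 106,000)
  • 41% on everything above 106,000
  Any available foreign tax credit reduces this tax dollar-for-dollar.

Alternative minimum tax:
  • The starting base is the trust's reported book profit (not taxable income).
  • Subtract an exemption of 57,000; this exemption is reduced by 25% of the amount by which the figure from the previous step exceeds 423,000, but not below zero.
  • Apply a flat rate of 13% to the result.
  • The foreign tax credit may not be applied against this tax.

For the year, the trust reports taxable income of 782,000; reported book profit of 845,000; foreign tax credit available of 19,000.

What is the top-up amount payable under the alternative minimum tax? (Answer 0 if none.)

General income tax:
  57,000 × 16% = 9,120
  49,000 × 28% = 13,720
  676,000 × 41% = 277,160
  → 300,000
  Less foreign tax credit 19,000 → 281,000

Alternative minimum tax:
  Base (reported book profit): 845,000
  Exemption: 25% × (845,000 − 423,000) = 105,500 ≥ 57,000, so the exemption is fully phased out
  Base: 845,000 − 0 = 845,000
  845,000 × 13% = 109,850

109,850 ≤ 281,000, so no add-on is due.

0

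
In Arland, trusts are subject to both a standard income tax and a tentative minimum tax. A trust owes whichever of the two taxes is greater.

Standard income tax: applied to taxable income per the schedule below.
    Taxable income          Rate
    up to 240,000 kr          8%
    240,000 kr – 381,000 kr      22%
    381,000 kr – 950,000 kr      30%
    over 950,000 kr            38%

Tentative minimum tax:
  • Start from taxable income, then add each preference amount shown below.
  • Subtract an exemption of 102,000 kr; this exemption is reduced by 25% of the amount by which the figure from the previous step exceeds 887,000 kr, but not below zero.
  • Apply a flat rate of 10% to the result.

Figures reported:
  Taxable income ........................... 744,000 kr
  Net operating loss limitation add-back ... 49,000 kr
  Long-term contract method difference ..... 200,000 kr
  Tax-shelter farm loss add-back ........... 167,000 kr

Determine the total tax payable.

Tentative minimum tax:
  Adjusted income: 744,000 kr + 49,000 kr + 200,000 kr + 167,000 kr = 1,160,000 kr
  Exemption: 102,000 kr − 25% × (1,160,000 kr − 887,000 kr) = 102,000 kr − 68,250 kr = 33,750 kr
  Base: 1,160,000 kr − 33,750 kr = 1,126,250 kr
  1,126,250 kr × 10% = 112,625 kr

Standard income tax:
  240,000 kr × 8% = 19,200 kr
  141,000 kr × 22% = 31,020 kr
  363,000 kr × 30% = 108,900 kr
  → 159,120 kr

159,120 kr > 112,625 kr, so the standard income tax governs.

159,120 kr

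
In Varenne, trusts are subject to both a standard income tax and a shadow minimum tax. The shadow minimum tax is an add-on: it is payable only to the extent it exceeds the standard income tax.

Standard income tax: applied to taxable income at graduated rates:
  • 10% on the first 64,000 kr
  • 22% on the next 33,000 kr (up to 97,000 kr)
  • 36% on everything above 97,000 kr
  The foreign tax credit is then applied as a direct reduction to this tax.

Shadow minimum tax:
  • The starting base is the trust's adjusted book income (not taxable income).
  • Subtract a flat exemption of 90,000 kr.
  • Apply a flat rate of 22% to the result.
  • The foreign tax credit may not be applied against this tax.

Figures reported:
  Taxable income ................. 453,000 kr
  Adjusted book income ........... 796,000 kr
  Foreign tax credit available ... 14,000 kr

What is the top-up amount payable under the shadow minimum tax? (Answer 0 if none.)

Shadow minimum tax:
  Base (adjusted book income): 796,000 kr
  Less exemption 90,000 kr → base 706,000 kr
  706,000 kr × 22% = 155,320 kr

Standard income tax:
  64,000 kr × 10% = 6,400 kr
  33,000 kr × 22% = 7,260 kr
  356,000 kr × 36% = 128,160 kr
  → 141,820 kr
  Less foreign tax credit 14,000 kr → 127,820 kr

Excess of shadow minimum tax over standard income tax: 155,320 kr − 127,820 kr = 27,500 kr.

27,500 kr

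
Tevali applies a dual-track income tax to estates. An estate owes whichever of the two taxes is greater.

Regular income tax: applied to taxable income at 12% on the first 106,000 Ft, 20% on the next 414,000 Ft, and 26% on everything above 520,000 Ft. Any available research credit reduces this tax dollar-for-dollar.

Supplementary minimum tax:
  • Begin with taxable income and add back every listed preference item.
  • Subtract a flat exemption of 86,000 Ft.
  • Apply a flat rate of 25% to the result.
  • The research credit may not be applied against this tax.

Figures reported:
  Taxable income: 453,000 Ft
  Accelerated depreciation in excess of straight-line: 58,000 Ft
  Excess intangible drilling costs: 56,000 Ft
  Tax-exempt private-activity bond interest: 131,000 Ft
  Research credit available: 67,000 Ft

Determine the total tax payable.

153,000 Ft

Regular income tax:
  106,000 Ft × 12% = 12,720 Ft
  347,000 Ft × 20% = 69,400 Ft
  → 82,120 Ft
  Less research credit 67,000 Ft → 15,120 Ft

Supplementary minimum tax:
  Adjusted income: 453,000 Ft + 58,000 Ft + 56,000 Ft + 131,000 Ft = 698,000 Ft
  Less exemption 86,000 Ft → base 612,000 Ft
  612,000 Ft × 25% = 153,000 Ft

153,000 Ft > 15,120 Ft, so the supplementary minimum tax is the binding amount.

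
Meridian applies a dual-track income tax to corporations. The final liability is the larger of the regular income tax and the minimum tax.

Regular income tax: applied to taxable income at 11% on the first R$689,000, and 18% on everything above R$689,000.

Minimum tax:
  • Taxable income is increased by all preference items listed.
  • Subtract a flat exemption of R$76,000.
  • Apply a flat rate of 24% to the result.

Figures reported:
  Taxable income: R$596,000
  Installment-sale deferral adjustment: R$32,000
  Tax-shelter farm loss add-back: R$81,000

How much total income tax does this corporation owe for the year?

R$151,920

Minimum tax:
  Adjusted income: R$596,000 + R$32,000 + R$81,000 = R$709,000
  Less exemption R$76,000 → base R$633,000
  R$633,000 × 24% = R$151,920

Regular income tax:
  R$596,000 × 11% = R$65,560

R$151,920 > R$65,560, so the minimum tax is the binding amount.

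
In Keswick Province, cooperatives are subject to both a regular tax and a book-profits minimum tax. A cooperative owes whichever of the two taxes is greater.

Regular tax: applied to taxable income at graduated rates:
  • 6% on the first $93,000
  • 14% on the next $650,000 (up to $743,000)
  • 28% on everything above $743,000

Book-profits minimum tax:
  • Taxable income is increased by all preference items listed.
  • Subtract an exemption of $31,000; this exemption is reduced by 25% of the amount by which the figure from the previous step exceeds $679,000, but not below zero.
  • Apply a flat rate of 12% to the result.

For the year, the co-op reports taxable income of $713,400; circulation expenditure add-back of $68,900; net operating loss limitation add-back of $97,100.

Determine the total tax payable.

Book-profits minimum tax:
  Adjusted income: $713,400 + $68,900 + $97,100 = $879,400
  Exemption: 25% × ($879,400 − $679,000) = $50,100 ≥ $31,000, so the exemption is fully phased out
  Base: $879,400 − $0 = $879,400
  $879,400 × 12% = $105,528

Regular tax:
  $93,000 × 6% = $5,580
  $620,400 × 14% = $86,856
  → $92,436

$105,528 > $92,436, so the book-profits minimum tax is the binding amount.

$105,528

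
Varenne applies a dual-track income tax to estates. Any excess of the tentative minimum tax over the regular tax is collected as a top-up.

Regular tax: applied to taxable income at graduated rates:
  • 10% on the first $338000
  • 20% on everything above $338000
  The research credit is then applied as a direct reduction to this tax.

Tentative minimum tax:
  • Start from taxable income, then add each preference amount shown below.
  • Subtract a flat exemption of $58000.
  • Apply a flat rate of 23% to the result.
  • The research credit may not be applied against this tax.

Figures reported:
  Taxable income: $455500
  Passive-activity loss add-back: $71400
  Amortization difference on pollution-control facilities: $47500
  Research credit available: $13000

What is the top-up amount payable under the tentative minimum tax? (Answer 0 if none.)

Regular tax:
  $338000 × 10% = $33800
  $117500 × 20% = $23500
  → $57300
  Less research credit $13000 → $44300

Tentative minimum tax:
  Adjusted income: $455500 + $71400 + $47500 = $574400
  Less exemption $58000 → base $516400
  $516400 × 23% = $118772

Excess of tentative minimum tax over regular tax: $118772 − $44300 = $74472.

$74472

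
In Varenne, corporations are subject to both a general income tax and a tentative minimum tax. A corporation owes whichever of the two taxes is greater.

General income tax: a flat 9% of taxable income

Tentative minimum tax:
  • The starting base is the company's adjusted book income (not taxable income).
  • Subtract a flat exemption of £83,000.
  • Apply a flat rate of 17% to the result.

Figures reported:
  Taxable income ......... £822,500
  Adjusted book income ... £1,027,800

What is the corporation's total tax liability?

£160,616

Tentative minimum tax:
  Base (adjusted book income): £1,027,800
  Less exemption £83,000 → base £944,800
  £944,800 × 17% = £160,616

General income tax:
  £822,500 × 9% = £74,025

£160,616 > £74,025, so the tentative minimum tax is the binding amount.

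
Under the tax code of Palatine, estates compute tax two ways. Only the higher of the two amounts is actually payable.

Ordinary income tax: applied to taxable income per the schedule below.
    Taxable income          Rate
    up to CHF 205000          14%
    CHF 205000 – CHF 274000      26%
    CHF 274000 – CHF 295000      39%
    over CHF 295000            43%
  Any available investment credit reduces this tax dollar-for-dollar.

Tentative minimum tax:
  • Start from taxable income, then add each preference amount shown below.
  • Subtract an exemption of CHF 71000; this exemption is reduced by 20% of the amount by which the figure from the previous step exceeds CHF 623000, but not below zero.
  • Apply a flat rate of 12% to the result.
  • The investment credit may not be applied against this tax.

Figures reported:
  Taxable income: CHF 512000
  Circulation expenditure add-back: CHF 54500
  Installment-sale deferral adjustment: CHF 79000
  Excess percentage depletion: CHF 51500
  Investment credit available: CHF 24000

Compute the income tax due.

CHF 124140

Tentative minimum tax:
  Adjusted income: CHF 512000 + CHF 54500 + CHF 79000 + CHF 51500 = CHF 697000
  Exemption: CHF 71000 − 20% × (CHF 697000 − CHF 623000) = CHF 71000 − CHF 14800 = CHF 56200
  Base: CHF 697000 − CHF 56200 = CHF 640800
  CHF 640800 × 12% = CHF 76896

Ordinary income tax:
  CHF 205000 × 14% = CHF 28700
  CHF 69000 × 26% = CHF 17940
  CHF 21000 × 39% = CHF 8190
  CHF 217000 × 43% = CHF 93310
  → CHF 148140
  Less investment credit CHF 24000 → CHF 124140

CHF 124140 > CHF 76896, so the ordinary income tax governs.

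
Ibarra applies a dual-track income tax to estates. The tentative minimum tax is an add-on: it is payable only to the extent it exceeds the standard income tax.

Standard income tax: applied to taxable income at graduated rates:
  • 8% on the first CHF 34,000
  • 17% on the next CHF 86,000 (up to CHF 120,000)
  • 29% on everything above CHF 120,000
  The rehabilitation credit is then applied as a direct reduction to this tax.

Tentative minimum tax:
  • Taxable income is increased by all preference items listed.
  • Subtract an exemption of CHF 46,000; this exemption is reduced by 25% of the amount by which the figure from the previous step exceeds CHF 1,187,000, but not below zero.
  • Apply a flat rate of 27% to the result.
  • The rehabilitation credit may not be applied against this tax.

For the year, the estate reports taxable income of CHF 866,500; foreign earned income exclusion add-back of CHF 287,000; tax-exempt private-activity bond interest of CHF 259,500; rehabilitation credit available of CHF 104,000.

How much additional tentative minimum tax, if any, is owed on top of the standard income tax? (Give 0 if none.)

CHF 251,685

Standard income tax:
  CHF 34,000 × 8% = CHF 2,720
  CHF 86,000 × 17% = CHF 14,620
  CHF 746,500 × 29% = CHF 216,485
  → CHF 233,825
  Less rehabilitation credit CHF 104,000 → CHF 129,825

Tentative minimum tax:
  Adjusted income: CHF 866,500 + CHF 287,000 + CHF 259,500 = CHF 1,413,000
  Exemption: 25% × (CHF 1,413,000 − CHF 1,187,000) = CHF 56,500 ≥ CHF 46,000, so the exemption is fully phased out
  Base: CHF 1,413,000 − CHF 0 = CHF 1,413,000
  CHF 1,413,000 × 27% = CHF 381,510

Excess of tentative minimum tax over standard income tax: CHF 381,510 − CHF 129,825 = CHF 251,685.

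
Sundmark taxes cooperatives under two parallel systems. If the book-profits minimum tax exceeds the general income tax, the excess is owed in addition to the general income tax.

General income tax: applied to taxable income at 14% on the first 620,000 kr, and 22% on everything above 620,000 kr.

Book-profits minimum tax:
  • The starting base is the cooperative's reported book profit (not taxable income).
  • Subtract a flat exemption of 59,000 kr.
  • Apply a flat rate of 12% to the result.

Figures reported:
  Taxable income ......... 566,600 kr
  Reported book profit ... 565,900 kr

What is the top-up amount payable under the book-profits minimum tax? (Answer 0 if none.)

General income tax:
  566,600 kr × 14% = 79,324 kr

Book-profits minimum tax:
  Base (reported book profit): 565,900 kr
  Less exemption 59,000 kr → base 506,900 kr
  506,900 kr × 12% = 60,828 kr

60,828 kr ≤ 79,324 kr, so no add-on is due.

0 kr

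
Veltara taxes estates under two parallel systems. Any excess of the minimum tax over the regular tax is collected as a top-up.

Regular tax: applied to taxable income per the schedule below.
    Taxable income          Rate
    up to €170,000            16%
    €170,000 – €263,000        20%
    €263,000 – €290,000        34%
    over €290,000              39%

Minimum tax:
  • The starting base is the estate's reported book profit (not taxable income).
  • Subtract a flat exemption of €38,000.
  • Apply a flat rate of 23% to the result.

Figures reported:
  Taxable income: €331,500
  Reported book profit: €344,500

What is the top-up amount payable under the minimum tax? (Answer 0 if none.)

€0

Minimum tax:
  Base (reported book profit): €344,500
  Less exemption €38,000 → base €306,500
  €306,500 × 23% = €70,495

Regular tax:
  €170,000 × 16% = €27,200
  €93,000 × 20% = €18,600
  €27,000 × 34% = €9,180
  €41,500 × 39% = €16,185
  → €71,165

€70,495 ≤ €71,165, so no add-on is due.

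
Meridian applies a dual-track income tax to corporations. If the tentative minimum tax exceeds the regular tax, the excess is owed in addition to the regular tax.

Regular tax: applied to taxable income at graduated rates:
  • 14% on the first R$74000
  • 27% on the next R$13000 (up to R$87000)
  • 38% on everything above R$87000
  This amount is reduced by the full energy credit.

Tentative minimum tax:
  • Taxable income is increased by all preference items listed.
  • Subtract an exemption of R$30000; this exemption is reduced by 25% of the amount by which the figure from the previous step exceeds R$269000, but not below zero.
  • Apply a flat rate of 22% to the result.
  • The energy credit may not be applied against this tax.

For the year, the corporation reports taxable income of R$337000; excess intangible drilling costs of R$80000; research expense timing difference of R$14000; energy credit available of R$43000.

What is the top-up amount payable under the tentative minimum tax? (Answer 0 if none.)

Tentative minimum tax:
  Adjusted income: R$337000 + R$80000 + R$14000 = R$431000
  Exemption: 25% × (R$431000 − R$269000) = R$40500 ≥ R$30000, so the exemption is fully phased out
  Base: R$431000 − R$0 = R$431000
  R$431000 × 22% = R$94820

Regular tax:
  R$74000 × 14% = R$10360
  R$13000 × 27% = R$3510
  R$250000 × 38% = R$95000
  → R$108870
  Less energy credit R$43000 → R$65870

Excess of tentative minimum tax over regular tax: R$94820 − R$65870 = R$28950.

R$28950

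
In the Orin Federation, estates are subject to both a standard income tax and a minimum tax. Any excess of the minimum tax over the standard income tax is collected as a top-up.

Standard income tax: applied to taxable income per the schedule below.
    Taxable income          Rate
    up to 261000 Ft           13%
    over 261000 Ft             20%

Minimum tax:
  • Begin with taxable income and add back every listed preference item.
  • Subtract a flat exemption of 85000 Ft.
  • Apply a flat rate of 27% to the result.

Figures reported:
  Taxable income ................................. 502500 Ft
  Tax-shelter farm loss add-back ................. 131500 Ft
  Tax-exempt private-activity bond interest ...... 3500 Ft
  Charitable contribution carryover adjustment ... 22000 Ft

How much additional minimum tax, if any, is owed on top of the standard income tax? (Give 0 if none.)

72885 Ft

Standard income tax:
  261000 Ft × 13% = 33930 Ft
  241500 Ft × 20% = 48300 Ft
  → 82230 Ft

Minimum tax:
  Adjusted income: 502500 Ft + 131500 Ft + 3500 Ft + 22000 Ft = 659500 Ft
  Less exemption 85000 Ft → base 574500 Ft
  574500 Ft × 27% = 155115 Ft

Excess of minimum tax over standard income tax: 155115 Ft − 82230 Ft = 72885 Ft.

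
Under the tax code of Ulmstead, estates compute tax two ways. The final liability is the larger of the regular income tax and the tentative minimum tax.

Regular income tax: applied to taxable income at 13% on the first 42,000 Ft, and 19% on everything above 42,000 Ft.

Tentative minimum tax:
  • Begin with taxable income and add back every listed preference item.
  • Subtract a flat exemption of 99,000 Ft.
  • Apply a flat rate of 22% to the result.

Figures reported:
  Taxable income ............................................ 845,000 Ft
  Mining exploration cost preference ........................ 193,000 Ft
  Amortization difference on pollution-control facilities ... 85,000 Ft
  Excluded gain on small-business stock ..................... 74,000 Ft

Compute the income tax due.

Tentative minimum tax:
  Adjusted income: 845,000 Ft + 193,000 Ft + 85,000 Ft + 74,000 Ft = 1,197,000 Ft
  Less exemption 99,000 Ft → base 1,098,000 Ft
  1,098,000 Ft × 22% = 241,560 Ft

Regular income tax:
  42,000 Ft × 13% = 5,460 Ft
  803,000 Ft × 19% = 152,570 Ft
  → 158,030 Ft

241,560 Ft > 158,030 Ft, so the tentative minimum tax is the binding amount.

241,560 Ft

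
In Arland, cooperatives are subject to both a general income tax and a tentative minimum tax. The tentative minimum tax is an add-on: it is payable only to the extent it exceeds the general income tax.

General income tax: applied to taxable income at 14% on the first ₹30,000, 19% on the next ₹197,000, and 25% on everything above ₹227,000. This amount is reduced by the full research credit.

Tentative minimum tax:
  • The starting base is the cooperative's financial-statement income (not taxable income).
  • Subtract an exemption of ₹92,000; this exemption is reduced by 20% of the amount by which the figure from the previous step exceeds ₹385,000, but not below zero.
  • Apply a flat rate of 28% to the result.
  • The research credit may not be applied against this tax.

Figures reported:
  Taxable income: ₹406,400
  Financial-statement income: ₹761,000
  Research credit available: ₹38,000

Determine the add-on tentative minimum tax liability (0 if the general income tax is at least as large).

₹159,896

General income tax:
  ₹30,000 × 14% = ₹4,200
  ₹197,000 × 19% = ₹37,430
  ₹179,400 × 25% = ₹44,850
  → ₹86,480
  Less research credit ₹38,000 → ₹48,480

Tentative minimum tax:
  Base (financial-statement income): ₹761,000
  Exemption: ₹92,000 − 20% × (₹761,000 − ₹385,000) = ₹92,000 − ₹75,200 = ₹16,800
  Base: ₹761,000 − ₹16,800 = ₹744,200
  ₹744,200 × 28% = ₹208,376

Excess of tentative minimum tax over general income tax: ₹208,376 − ₹48,480 = ₹159,896.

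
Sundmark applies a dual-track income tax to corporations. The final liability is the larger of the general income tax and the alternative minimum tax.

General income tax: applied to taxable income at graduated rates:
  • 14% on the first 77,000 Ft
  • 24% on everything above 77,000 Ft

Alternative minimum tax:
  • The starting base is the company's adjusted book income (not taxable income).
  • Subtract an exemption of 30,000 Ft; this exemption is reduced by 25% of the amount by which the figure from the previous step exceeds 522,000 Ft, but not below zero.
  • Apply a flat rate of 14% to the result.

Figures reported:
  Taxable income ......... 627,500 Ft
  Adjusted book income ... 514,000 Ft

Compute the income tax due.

142,900 Ft

Alternative minimum tax:
  Base (adjusted book income): 514,000 Ft
  Exemption: 514,000 Ft ≤ 522,000 Ft, so full 30,000 Ft applies
  Base: 514,000 Ft − 30,000 Ft = 484,000 Ft
  484,000 Ft × 14% = 67,760 Ft

General income tax:
  77,000 Ft × 14% = 10,780 Ft
  550,500 Ft × 24% = 132,120 Ft
  → 142,900 Ft

142,900 Ft > 67,760 Ft, so the general income tax governs.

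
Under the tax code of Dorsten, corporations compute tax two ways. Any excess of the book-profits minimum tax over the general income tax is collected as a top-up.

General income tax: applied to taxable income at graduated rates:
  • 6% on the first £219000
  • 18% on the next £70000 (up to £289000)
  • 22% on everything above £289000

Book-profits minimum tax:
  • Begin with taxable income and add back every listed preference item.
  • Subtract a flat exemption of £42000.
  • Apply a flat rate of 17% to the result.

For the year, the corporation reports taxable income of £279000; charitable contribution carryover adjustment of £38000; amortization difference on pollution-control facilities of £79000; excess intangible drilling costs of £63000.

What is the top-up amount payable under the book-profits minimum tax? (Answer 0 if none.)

Book-profits minimum tax:
  Adjusted income: £279000 + £38000 + £79000 + £63000 = £459000
  Less exemption £42000 → base £417000
  £417000 × 17% = £70890

General income tax:
  £219000 × 6% = £13140
  £60000 × 18% = £10800
  → £23940

Excess of book-profits minimum tax over general income tax: £70890 − £23940 = £46950.

£46950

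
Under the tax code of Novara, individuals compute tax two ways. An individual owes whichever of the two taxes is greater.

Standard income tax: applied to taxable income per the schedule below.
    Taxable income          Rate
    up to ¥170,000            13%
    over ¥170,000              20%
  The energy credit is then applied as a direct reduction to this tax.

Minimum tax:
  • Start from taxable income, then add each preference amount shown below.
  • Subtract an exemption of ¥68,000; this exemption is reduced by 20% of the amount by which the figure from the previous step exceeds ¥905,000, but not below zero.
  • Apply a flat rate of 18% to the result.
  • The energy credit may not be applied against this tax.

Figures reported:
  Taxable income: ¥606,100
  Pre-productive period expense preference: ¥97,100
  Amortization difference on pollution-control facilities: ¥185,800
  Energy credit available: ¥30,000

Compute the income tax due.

¥147,780

Minimum tax:
  Adjusted income: ¥606,100 + ¥97,100 + ¥185,800 = ¥889,000
  Exemption: ¥889,000 ≤ ¥905,000, so full ¥68,000 applies
  Base: ¥889,000 − ¥68,000 = ¥821,000
  ¥821,000 × 18% = ¥147,780

Standard income tax:
  ¥170,000 × 13% = ¥22,100
  ¥436,100 × 20% = ¥87,220
  → ¥109,320
  Less energy credit ¥30,000 → ¥79,320

¥147,780 > ¥79,320, so the minimum tax is the binding amount.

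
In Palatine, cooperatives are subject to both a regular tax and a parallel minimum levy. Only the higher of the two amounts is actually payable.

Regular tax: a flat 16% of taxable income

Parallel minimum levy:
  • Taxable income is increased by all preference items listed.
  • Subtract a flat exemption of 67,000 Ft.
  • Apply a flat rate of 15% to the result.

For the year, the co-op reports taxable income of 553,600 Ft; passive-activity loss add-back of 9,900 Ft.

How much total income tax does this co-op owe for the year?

88,576 Ft

Parallel minimum levy:
  Adjusted income: 553,600 Ft + 9,900 Ft = 563,500 Ft
  Less exemption 67,000 Ft → base 496,500 Ft
  496,500 Ft × 15% = 74,475 Ft

Regular tax:
  553,600 Ft × 16% = 88,576 Ft

88,576 Ft > 74,475 Ft, so the regular tax governs.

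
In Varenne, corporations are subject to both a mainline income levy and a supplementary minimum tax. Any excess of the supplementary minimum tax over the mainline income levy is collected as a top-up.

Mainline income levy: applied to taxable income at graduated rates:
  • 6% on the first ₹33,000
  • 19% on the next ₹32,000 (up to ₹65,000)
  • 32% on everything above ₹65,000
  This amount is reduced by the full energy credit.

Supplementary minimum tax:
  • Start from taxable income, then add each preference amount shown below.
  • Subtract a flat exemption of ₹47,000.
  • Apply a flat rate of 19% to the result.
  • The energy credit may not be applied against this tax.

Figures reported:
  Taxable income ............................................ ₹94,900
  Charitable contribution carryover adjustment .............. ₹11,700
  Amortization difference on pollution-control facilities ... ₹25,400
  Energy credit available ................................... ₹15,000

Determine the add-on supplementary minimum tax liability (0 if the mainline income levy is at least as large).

Mainline income levy:
  ₹33,000 × 6% = ₹1,980
  ₹32,000 × 19% = ₹6,080
  ₹29,900 × 32% = ₹9,568
  → ₹17,628
  Less energy credit ₹15,000 → ₹2,628

Supplementary minimum tax:
  Adjusted income: ₹94,900 + ₹11,700 + ₹25,400 = ₹132,000
  Less exemption ₹47,000 → base ₹85,000
  ₹85,000 × 19% = ₹16,150

Excess of supplementary minimum tax over mainline income levy: ₹16,150 − ₹2,628 = ₹13,522.

₹13,522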